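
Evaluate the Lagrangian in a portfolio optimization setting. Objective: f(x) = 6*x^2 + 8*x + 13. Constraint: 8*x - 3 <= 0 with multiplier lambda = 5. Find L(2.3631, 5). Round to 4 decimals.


Step 1: Evaluate f(x).
f(2.3631) = 6*2.3631^2 + 8*2.3631 + 13 = 65.4102
Step 2: Evaluate g(x).
g(2.3631) = 8*2.3631 - 3 = 15.9048
Step 3: Compute Lagrangian.
L = 65.4102 + 5*15.9048 = 144.9342


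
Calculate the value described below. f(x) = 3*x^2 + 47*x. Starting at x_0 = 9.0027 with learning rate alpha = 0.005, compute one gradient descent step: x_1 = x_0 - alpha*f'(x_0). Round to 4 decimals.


We compute the gradient at x_0 and apply the update.
f'(x) = 6*x + 47
f'(9.0027) = 6*9.0027 + 47 = 101.0162
x_1 = 9.0027 - 0.005*101.0162 = 8.4976


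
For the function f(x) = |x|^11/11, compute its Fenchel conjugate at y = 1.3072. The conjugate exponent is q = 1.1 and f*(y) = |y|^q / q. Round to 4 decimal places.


The conjugate exponent q satisfies 1/p + 1/q = 1.
p = 11, so q = 11/(11 - 1) = 1.1
|y|^q = 1.3072^1.1 = 1.3427
f*(1.3072) = 1.3427 / 1.1 = 1.2206


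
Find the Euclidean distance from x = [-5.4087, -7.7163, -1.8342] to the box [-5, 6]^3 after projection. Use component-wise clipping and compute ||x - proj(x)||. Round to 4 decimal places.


Project each component onto [-5, 6].
clip(-5.4087) = -5.0, clip(-7.7163) = -5.0, clip(-1.8342) = -1.8342
Projection = [-5.0, -5.0, -1.8342]
Squared diffs: [0.167, 7.3783, 0.0]
Distance = sqrt(7.5453) = 2.7469


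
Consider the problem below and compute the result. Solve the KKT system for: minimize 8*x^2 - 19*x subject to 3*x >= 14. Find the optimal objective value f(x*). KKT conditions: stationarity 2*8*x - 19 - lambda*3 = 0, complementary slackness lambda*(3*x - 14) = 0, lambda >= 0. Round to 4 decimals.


Step 1: Try lambda = 0 (constraint inactive).
x_unc = 19/(2*8) = 1.1875
Check: 3*1.1875 = 3.5625 < 14 -- violated!
Step 2: Constraint must be active: 3*x = 14
x* = 14/3 = 4.6667 (rounded; the exact value 14/3 is used below)
lambda = (2*8*(14/3) - 19)/3 = 18.5556
Step 3: Compute optimal value.
f(x*) = 8*(14/3)^2 - 19*(14/3) = 85.5556


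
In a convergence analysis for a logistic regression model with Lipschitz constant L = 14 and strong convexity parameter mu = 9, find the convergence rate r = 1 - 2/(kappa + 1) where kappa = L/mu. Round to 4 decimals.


Step 1: Compute the condition number.
kappa = L/mu = 14/9 = 1.5556
Step 2: Compute the convergence rate.
r = 1 - 2/(kappa + 1) = 1 - 2*mu/(L + mu) = (L - mu)/(L + mu) = 5/23 = 0.2174


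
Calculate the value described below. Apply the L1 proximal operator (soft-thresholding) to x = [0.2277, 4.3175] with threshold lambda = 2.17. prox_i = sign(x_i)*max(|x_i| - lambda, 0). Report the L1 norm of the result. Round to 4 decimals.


Soft-thresholding with lambda = 2.17:
prox(0.2277) = sign(0.2277)*max(|0.2277| - 2.17, 0) = 0.0
prox(4.3175) = sign(4.3175)*max(|4.3175| - 2.17, 0) = 2.1475
prox(x) = [0.0, 2.1475]
||prox(x)||_1 = 0.0 + 2.1475 = 2.1475


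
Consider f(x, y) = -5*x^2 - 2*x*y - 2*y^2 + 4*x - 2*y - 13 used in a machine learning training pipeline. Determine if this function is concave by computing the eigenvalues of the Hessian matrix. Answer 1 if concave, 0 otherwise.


The Hessian of f(x,y) = -5*x^2 - 2*x*y - 2*y^2 + 4*x - 2*y - 13 is:
H = [[-10, -2], [-2, -4]]
Trace = -10 - 4 = -14
Determinant = -10*-4 - (-2)^2 = 36
Discriminant = (-14)^2 - 4*36 = 52.0
Eigenvalues: lambda_1 = -10.6056, lambda_2 = -3.3944
The function is concave.

1


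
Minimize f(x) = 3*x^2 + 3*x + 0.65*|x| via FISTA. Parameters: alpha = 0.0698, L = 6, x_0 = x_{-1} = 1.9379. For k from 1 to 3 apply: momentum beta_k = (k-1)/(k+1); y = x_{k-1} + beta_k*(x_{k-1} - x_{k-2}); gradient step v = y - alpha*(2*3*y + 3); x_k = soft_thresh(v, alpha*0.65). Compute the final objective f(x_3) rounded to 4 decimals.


FISTA on f(x) = 3*x^2 + 3*x + 0.65*|x|
L = 6, alpha = 0.0698
Iteration 1: beta = 0.0, y = 1.9379 + 0.0*(1.9379 - 1.9379) = 1.9379
  grad(y) = 14.6274, v = y - alpha*grad = 0.9169
  prox(v) = soft_thresh(0.9169, 0.0454) = 0.8715
Iteration 2: beta = 0.3333, y = 0.8715 + 0.3333*(0.8715 - 1.9379) = 0.5161
  grad(y) = 6.0965, v = y - alpha*grad = 0.0905
  prox(v) = soft_thresh(0.0905, 0.0454) = 0.0452
Iteration 3: beta = 0.5, y = 0.0452 + 0.5*(0.0452 - 0.8715) = -0.368
  grad(y) = 0.792, v = y - alpha*grad = -0.4233
  prox(v) = soft_thresh(-0.4233, 0.0454) = -0.3779
f(x_3) = 3*(-0.3779)^2 + 3*(-0.3779) + 0.65*|-0.3779| = -0.4596


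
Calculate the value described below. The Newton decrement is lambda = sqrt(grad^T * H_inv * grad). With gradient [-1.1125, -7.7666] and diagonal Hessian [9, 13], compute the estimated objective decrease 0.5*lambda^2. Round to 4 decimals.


Step 1: H is diagonal, so H^(-1) * g = [-0.1236, -0.5974].
Step 2: g^T H^(-1) g = sum_i g_i^2 / H_ii
  = (-1.1125)^2/9 + (-7.7666)^2/13
  = 0.1375 + 4.64 = 4.7775
Step 3: Objective decrease = 0.5 * g^T H^(-1) g = 2.3888


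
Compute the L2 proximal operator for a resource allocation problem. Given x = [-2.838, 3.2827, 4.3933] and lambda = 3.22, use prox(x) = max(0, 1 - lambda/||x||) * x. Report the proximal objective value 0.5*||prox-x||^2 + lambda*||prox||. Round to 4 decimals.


Step 1: Compute ||x||.
||x|| = 6.1751
Step 2: Compute scaling factor.
scale = max(0, 1 - 3.22/6.1751) = 0.4785
Step 3: prox(x) = [-1.3581, 1.5709, 2.1024]
||prox(x)|| = 2.9551
Step 4: Proximal objective.
0.5*||prox-x||^2 = 5.1842
lambda*||prox|| = 9.5154
Total = 14.6995


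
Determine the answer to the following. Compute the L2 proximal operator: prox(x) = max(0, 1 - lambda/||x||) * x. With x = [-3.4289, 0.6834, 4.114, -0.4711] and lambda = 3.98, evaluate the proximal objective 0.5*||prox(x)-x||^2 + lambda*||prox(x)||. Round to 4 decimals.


Step 1: Compute ||x||.
||x|| = 5.4195
Step 2: Compute scaling factor.
scale = max(0, 1 - 3.98/5.4195) = 0.2656
Step 3: prox(x) = [-0.9108, 0.1815, 1.0928, -0.1251]
||prox(x)|| = 1.4395
Step 4: Proximal objective.
0.5*||prox-x||^2 = 7.9202
lambda*||prox|| = 5.7292
Total = 13.6495


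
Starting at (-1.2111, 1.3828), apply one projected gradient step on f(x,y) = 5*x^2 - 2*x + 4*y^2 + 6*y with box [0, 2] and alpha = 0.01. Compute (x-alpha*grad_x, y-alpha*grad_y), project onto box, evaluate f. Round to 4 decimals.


Step 1: Compute gradient at (-1.2111, 1.3828).
grad_x = 2*5*-1.2111 - 2 = -14.111
grad_y = 2*4*1.3828 + 6 = 17.0624
Step 2: Gradient step.
x_raw = -1.2111 - 0.01*-14.111 = -1.07
y_raw = 1.3828 - 0.01*17.0624 = 1.2122
Step 3: Project onto [0, 2].
x_proj = clip(-1.07) = 0.0
y_proj = clip(1.2122) = 1.2122
Step 4: Evaluate f.
f(0.0, 1.2122) = 13.1505


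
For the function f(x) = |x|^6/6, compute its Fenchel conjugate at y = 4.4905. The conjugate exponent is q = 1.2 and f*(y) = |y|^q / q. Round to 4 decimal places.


The conjugate exponent q satisfies 1/p + 1/q = 1.
p = 6, so q = 6/(6 - 1) = 1.2
|y|^q = 4.4905^1.2 = 6.0639
f*(4.4905) = 6.0639 / 1.2 = 5.0533


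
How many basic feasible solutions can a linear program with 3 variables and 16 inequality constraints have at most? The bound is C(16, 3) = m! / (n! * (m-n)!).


Each vertex corresponds to some choice of n active constraints out of m, so the number of vertices is at most C(m, n) = m! / (n!(m-n)!).
m = 16, n = 3
Numerator: 16 * 15 * 14
Denominator: 3! = 6
C(16, 3) = 560


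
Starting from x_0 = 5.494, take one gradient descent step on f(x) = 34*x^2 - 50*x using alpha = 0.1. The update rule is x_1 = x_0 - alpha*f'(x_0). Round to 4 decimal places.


We compute the gradient at x_0 and apply the update.
f'(x) = 68*x - 50
f'(5.494) = 68*5.494 - 50 = 323.592
x_1 = 5.494 - 0.1*323.592 = -26.8652


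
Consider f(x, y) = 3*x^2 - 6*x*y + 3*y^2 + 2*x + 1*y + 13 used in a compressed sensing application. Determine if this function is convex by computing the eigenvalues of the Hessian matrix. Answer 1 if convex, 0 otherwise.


The Hessian of f(x,y) = 3*x^2 - 6*x*y + 3*y^2 + 2*x + 1*y + 13 is:
H = [[6, -6], [-6, 6]]
Trace = 6 + 6 = 12
Determinant = 6*6 - (-6)^2 = 0
Discriminant = (12)^2 - 4*0 = 144.0
Eigenvalues: lambda_1 = 0.0, lambda_2 = 12.0
The function is convex.

1


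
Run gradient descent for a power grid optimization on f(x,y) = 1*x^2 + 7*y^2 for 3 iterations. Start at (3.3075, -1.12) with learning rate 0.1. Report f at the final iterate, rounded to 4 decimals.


Gradient descent on f(x,y) = 1*x^2 + 7*y^2.
Starting point: (3.3075, -1.12), alpha = 0.1
Step 1: grad_x = 2*1*3.3075 = 6.615, grad_y = 2*7*-1.12 = -15.68
  x_1 = 3.3075 - 0.1*6.615 = 2.646
  y_1 = -1.12 - 0.1*-15.68 = 0.448
Step 2: grad_x = 2*1*2.646 = 5.292, grad_y = 2*7*0.448 = 6.272
  x_2 = 2.646 - 0.1*5.292 = 2.1168
  y_2 = 0.448 - 0.1*6.272 = -0.1792
Step 3: grad_x = 2*1*2.1168 = 4.2336, grad_y = 2*7*-0.1792 = -2.5088
  x_3 = 2.1168 - 0.1*4.2336 = 1.6934
  y_3 = -0.1792 - 0.1*-2.5088 = 0.0717
f(1.6934, 0.0717) = 1*1.6934^2 + 7*0.0717^2 = 2.9037


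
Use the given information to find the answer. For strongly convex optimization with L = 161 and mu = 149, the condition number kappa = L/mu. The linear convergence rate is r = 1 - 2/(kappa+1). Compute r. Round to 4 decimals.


Step 1: Compute the condition number.
kappa = L/mu = 161/149 = 1.0805
Step 2: Compute the convergence rate.
r = 1 - 2/(kappa + 1) = 1 - 2*mu/(L + mu) = (L - mu)/(L + mu) = 12/310 = 0.0387


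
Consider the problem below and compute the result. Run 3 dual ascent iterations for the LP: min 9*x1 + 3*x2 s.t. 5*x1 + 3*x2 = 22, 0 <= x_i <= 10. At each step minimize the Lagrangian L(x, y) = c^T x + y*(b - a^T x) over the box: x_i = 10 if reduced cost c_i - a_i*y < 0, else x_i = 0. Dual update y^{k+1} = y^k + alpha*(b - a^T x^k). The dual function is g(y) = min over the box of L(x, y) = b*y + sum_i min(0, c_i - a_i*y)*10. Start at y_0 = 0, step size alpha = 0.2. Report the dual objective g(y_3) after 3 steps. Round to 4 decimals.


Dual ascent for LP: min 9*x1 + 3*x2, 5*x1 + 3*x2 = 22, 0 <= x_i <= 10
Step 1: y^k = 0.0, reduced costs: (9.0, 3.0)
  x^k = (0.0, 0.0), subgradient = b - a^T x = 22.0
  y^{k+1} = 0.0 + 0.2*22.0 = 4.4
Step 2: y^k = 4.4, reduced costs: (-13.0, -10.2)
  x^k = (10.0, 10.0), subgradient = b - a^T x = -58.0
  y^{k+1} = 4.4 + 0.2*-58.0 = -7.2
Step 3: y^k = -7.2, reduced costs: (45.0, 24.6)
  x^k = (0.0, 0.0), subgradient = b - a^T x = 22.0
  y^{k+1} = -7.2 + 0.2*22.0 = -2.8
Dual objective at y_3 = -2.8: reduced costs (23.0, 11.4), box minimizer x = (0.0, 0.0)
g(y_3) = b*y + (c1 - a1*y)*x1 + (c2 - a2*y)*x2 = 22*(-2.8) + 23.0*0.0 + 11.4*0.0 = -61.6 + 0.0 + 0.0 = -61.6


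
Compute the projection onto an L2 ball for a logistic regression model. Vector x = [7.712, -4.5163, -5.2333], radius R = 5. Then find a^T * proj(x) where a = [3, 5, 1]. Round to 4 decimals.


Step 1: Compute ||x|| (intermediates to 6 decimals).
||x|| = sqrt(7.712^2 + (-4.5163)^2 + (-5.2333)^2) = 10.356608
Step 2: Project.
Since ||x|| > R, scale = R/||x|| = 5/10.356608 = 0.482784, proj(x) = scale * x
proj(x) = [3.72323, -2.180397, -2.526554]
Step 3: Dot product.
a^T * proj(x) = 3*3.72323 + 5*(-2.180397) + 1*(-2.526554) = -2.2588


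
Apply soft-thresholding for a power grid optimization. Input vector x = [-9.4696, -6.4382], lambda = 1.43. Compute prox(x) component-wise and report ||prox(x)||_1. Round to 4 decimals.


Soft-thresholding with lambda = 1.43:
prox(-9.4696) = sign(-9.4696)*max(|-9.4696| - 1.43, 0) = -8.0396
prox(-6.4382) = sign(-6.4382)*max(|-6.4382| - 1.43, 0) = -5.0082
prox(x) = [-8.0396, -5.0082]
||prox(x)||_1 = 8.0396 + 5.0082 = 13.0478


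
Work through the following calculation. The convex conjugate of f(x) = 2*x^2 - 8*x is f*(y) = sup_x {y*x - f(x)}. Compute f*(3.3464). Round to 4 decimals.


f*(y) = sup_x {y*x - a*x^2 - b*x} = sup_x {(y-b)*x - a*x^2}
FOC: (y - b) - 2a*x = 0 => x* = (y - b)/(2a)
x* = (3.3464 + 8)/(2*2) = 2.8366
f*(3.3464) = (y-b)^2/(4a) = (3.3464 + 8)^2/(4*2)
= 128.7408/8 = 16.0926


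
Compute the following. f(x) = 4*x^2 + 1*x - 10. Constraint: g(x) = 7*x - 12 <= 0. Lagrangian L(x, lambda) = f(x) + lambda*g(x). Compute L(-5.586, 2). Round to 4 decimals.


Step 1: Evaluate f(x).
f(-5.586) = 4*(-5.586)^2 + 1*(-5.586) - 10 = 109.2276
Step 2: Evaluate g(x).
g(-5.586) = 7*-5.586 - 12 = -51.102
Step 3: Compute Lagrangian.
L = 109.2276 + 2*-51.102 = 7.0236


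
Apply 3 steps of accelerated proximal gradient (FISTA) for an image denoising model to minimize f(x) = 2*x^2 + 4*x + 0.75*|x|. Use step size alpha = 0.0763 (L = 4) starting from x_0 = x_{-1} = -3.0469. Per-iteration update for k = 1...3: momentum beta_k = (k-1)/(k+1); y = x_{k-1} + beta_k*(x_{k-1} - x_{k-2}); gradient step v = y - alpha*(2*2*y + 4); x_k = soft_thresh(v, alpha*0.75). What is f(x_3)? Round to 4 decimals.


FISTA on f(x) = 2*x^2 + 4*x + 0.75*|x|
L = 4, alpha = 0.0763
Iteration 1: beta = 0.0, y = -3.0469 + 0.0*(-3.0469 + 3.0469) = -3.0469
  grad(y) = -8.1876, v = y - alpha*grad = -2.4222
  prox(v) = soft_thresh(-2.4222, 0.0572) = -2.365
Iteration 2: beta = 0.3333, y = -2.365 + 0.3333*(-2.365 + 3.0469) = -2.1376
  grad(y) = -4.5506, v = y - alpha*grad = -1.7904
  prox(v) = soft_thresh(-1.7904, 0.0572) = -1.7332
Iteration 3: beta = 0.5, y = -1.7332 + 0.5*(-1.7332 + 2.365) = -1.4173
  grad(y) = -1.6694, v = y - alpha*grad = -1.29
  prox(v) = soft_thresh(-1.29, 0.0572) = -1.2327
f(x_3) = 2*(-1.2327)^2 + 4*(-1.2327) + 0.75*|-1.2327| = -0.9671


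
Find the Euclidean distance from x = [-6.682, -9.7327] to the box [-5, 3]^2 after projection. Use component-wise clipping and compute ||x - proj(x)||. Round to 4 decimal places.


Project each component onto [-5, 3].
clip(-6.682) = -5.0, clip(-9.7327) = -5.0
Projection = [-5.0, -5.0]
Squared diffs: [2.8291, 22.3984]
Distance = sqrt(25.2275) = 5.0227


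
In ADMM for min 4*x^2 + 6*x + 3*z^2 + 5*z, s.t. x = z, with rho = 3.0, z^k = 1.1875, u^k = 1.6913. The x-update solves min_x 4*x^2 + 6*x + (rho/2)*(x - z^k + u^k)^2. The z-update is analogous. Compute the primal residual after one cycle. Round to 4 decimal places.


ADMM iteration with rho = 3.0, z^k = 1.1875, u^k = 1.6913
Step 1: x-update.
Minimize 4*x^2 + 6*x + (3.0/2)*(x - 1.1875 + 1.6913)^2
FOC: (2*4 + 3.0)*x = -6 + 3.0*(1.1875 - 1.6913)
x^{k+1} = -0.6829
Step 2: z-update.
Minimize 3*z^2 + 5*z + (3.0/2)*(-0.6829 - z + 1.6913)^2
FOC: (2*3 + 3.0)*z = -5 + 3.0*(-0.6829 + 1.6913)
z^{k+1} = -0.2194
Step 3: u-update.
u^{k+1} = 1.6913 - 0.6829 + 0.2194 = 1.2279
Step 4: Primal residual = |-0.6829 + 0.2194| = 0.4634


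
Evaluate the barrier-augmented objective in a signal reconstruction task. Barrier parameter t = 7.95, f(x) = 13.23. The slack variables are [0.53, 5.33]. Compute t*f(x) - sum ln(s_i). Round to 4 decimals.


Step 1: Compute log-barrier.
ln values: [-0.6349, 1.6734]
phi = -(-0.6349 + 1.6734) = -1.0385
Step 2: Compute augmented objective.
t*f(x) = 7.95*13.23 = 105.1785
Total = 105.1785 - 1.0385 = 104.14


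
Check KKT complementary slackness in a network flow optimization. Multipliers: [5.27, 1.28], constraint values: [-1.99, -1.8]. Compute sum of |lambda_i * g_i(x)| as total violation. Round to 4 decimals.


KKT complementary slackness check:
lambda_1 * g_1 = 5.27 * -1.99 = -10.4873
lambda_2 * g_2 = 1.28 * -1.8 = -2.304
Total violation = 10.4873 + 2.304 = 12.7913


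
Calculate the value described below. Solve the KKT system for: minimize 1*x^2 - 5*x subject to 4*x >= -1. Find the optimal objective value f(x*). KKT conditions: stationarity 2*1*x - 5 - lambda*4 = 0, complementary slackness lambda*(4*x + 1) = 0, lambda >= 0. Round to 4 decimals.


Step 1: Try lambda = 0 (constraint inactive).
Stationarity: 2*1*x - 5 = 0
x* = 5/(2*1) = 2.5
Check constraint: 4*2.5 = 10.0 >= -1 -- satisfied.
Step 2: Compute optimal value.
f(x*) = 1*2.5^2 - 5*2.5 = -6.25


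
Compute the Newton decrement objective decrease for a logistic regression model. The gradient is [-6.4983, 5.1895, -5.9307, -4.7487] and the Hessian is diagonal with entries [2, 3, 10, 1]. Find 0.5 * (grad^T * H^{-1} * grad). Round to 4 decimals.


Step 1: H is diagonal, so H^(-1) * g = [-3.2492, 1.7298, -0.5931, -4.7487].
Step 2: g^T H^(-1) g = sum_i g_i^2 / H_ii
  = (-6.4983)^2/2 + (5.1895)^2/3 + (-5.9307)^2/10 + (-4.7487)^2/1
  = 21.114 + 8.977 + 3.5173 + 22.5502 = 56.1584
Step 3: Objective decrease = 0.5 * g^T H^(-1) g = 28.0792


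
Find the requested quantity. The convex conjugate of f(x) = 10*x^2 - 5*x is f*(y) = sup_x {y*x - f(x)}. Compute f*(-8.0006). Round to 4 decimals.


f*(y) = sup_x {y*x - a*x^2 - b*x} = sup_x {(y-b)*x - a*x^2}
FOC: (y - b) - 2a*x = 0 => x* = (y - b)/(2a)
x* = (-8.0006 + 5)/(2*10) = -0.15
f*(-8.0006) = (y-b)^2/(4a) = (-8.0006 + 5)^2/(4*10)
= 9.0036/40 = 0.2251


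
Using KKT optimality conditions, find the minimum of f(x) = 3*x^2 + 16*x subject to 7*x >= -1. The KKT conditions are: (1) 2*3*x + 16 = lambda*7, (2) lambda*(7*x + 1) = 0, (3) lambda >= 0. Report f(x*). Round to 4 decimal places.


Step 1: Try lambda = 0 (constraint inactive).
x_unc = -16/(2*3) = -2.6667
Check: 7*-2.6667 = -18.6669 < -1 -- violated!
Step 2: Constraint must be active: 7*x = -1
x* = -1/7 = -0.1429 (rounded; the exact value -1/7 is used below)
lambda = (2*3*(-1/7) + 16)/7 = 2.1633
Step 3: Compute optimal value.
f(x*) = 3*(-1/7)^2 + 16*(-1/7) = -2.2245


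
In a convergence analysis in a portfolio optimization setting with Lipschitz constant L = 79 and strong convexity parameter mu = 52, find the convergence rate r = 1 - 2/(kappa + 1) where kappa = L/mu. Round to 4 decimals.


Step 1: Compute the condition number.
kappa = L/mu = 79/52 = 1.5192
Step 2: Compute the convergence rate.
r = 1 - 2/(kappa + 1) = 1 - 2*mu/(L + mu) = (L - mu)/(L + mu) = 27/131 = 0.2061


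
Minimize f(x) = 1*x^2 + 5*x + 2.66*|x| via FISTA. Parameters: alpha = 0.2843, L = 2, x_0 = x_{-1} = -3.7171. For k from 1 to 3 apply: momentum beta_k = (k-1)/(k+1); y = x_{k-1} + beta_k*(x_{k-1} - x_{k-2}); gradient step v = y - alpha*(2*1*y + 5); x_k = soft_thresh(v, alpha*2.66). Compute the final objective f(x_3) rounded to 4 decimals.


FISTA on f(x) = 1*x^2 + 5*x + 2.66*|x|
L = 2, alpha = 0.2843
Iteration 1: beta = 0.0, y = -3.7171 + 0.0*(-3.7171 + 3.7171) = -3.7171
  grad(y) = -2.4342, v = y - alpha*grad = -3.0251
  prox(v) = soft_thresh(-3.0251, 0.7562) = -2.2688
Iteration 2: beta = 0.3333, y = -2.2688 + 0.3333*(-2.2688 + 3.7171) = -1.7861
  grad(y) = 1.4279, v = y - alpha*grad = -2.192
  prox(v) = soft_thresh(-2.192, 0.7562) = -1.4358
Iteration 3: beta = 0.5, y = -1.4358 + 0.5*(-1.4358 + 2.2688) = -1.0192
  grad(y) = 2.9615, v = y - alpha*grad = -1.8612
  prox(v) = soft_thresh(-1.8612, 0.7562) = -1.105
f(x_3) = 1*(-1.105)^2 + 5*(-1.105) + 2.66*|-1.105| = -1.3647


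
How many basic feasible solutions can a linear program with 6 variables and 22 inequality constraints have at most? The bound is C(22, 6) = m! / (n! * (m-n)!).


Each vertex corresponds to some choice of n active constraints out of m, so the number of vertices is at most C(m, n) = m! / (n!(m-n)!).
m = 22, n = 6
Numerator: 22 * 21 * 20 * 19 * 18 * 17
Denominator: 6! = 720
C(22, 6) = 74613


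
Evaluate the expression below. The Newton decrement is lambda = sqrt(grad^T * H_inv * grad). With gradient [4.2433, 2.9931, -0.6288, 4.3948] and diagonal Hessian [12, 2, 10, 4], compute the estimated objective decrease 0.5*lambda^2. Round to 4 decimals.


Step 1: H is diagonal, so H^(-1) * g = [0.3536, 1.4966, -0.0629, 1.0987].
Step 2: g^T H^(-1) g = sum_i g_i^2 / H_ii
  = (4.2433)^2/12 + (2.9931)^2/2 + (-0.6288)^2/10 + (4.3948)^2/4
  = 1.5005 + 4.4793 + 0.0395 + 4.8286 = 10.8479
Step 3: Objective decrease = 0.5 * g^T H^(-1) g = 5.4239


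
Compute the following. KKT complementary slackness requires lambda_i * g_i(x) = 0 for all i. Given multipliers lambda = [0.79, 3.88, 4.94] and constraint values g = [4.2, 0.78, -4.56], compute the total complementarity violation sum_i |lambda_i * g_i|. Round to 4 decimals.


KKT complementary slackness check:
lambda_1 * g_1 = 0.79 * 4.2 = 3.318
lambda_2 * g_2 = 3.88 * 0.78 = 3.0264
lambda_3 * g_3 = 4.94 * -4.56 = -22.5264
Total violation = 3.318 + 3.0264 + 22.5264 = 28.8708


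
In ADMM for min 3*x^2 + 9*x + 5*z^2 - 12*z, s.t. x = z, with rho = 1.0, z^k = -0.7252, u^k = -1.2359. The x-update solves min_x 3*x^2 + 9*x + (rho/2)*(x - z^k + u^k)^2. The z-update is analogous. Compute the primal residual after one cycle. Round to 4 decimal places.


ADMM iteration with rho = 1.0, z^k = -0.7252, u^k = -1.2359
Step 1: x-update.
Minimize 3*x^2 + 9*x + (1.0/2)*(x + 0.7252 - 1.2359)^2
FOC: (2*3 + 1.0)*x = -9 + 1.0*(-0.7252 + 1.2359)
x^{k+1} = -1.2128
Step 2: z-update.
Minimize 5*z^2 - 12*z + (1.0/2)*(-1.2128 - z - 1.2359)^2
FOC: (2*5 + 1.0)*z = 12 + 1.0*(-1.2128 - 1.2359)
z^{k+1} = 0.8683
Step 3: u-update.
u^{k+1} = -1.2359 - 1.2128 - 0.8683 = -3.317
Step 4: Primal residual = |-1.2128 - 0.8683| = 2.0811


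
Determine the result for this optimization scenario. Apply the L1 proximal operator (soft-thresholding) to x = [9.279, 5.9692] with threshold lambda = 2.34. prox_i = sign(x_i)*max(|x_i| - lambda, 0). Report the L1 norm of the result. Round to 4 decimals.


Soft-thresholding with lambda = 2.34:
prox(9.279) = sign(9.279)*max(|9.279| - 2.34, 0) = 6.939
prox(5.9692) = sign(5.9692)*max(|5.9692| - 2.34, 0) = 3.6292
prox(x) = [6.939, 3.6292]
||prox(x)||_1 = 6.939 + 3.6292 = 10.5682


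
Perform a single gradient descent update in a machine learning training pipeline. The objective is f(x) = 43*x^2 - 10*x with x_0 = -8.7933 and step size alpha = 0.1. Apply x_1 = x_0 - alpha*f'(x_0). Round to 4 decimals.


We compute the gradient at x_0 and apply the update.
f'(x) = 86*x - 10
f'(-8.7933) = 86*-8.7933 - 10 = -766.2238
x_1 = -8.7933 - 0.1*-766.2238 = 67.8291


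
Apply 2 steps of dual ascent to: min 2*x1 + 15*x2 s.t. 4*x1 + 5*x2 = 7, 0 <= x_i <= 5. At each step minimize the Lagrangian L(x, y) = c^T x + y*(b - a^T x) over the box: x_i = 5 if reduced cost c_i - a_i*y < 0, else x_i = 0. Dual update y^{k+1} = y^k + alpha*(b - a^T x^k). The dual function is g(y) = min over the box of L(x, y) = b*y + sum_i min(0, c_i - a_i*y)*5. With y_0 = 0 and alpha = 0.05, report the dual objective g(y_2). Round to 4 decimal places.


Dual ascent for LP: min 2*x1 + 15*x2, 4*x1 + 5*x2 = 7, 0 <= x_i <= 5
Step 1: y^k = 0.0, reduced costs: (2.0, 15.0)
  x^k = (0.0, 0.0), subgradient = b - a^T x = 7.0
  y^{k+1} = 0.0 + 0.05*7.0 = 0.35
Step 2: y^k = 0.35, reduced costs: (0.6, 13.25)
  x^k = (0.0, 0.0), subgradient = b - a^T x = 7.0
  y^{k+1} = 0.35 + 0.05*7.0 = 0.7
Dual objective at y_2 = 0.7: reduced costs (-0.8, 11.5), box minimizer x = (5.0, 0.0)
g(y_2) = b*y + (c1 - a1*y)*x1 + (c2 - a2*y)*x2 = 7*0.7 + (-0.8)*5.0 + 11.5*0.0 = 4.9 - 4.0 + 0.0 = 0.9


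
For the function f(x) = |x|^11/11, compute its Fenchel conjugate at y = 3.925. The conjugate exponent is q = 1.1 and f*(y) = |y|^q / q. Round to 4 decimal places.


The conjugate exponent q satisfies 1/p + 1/q = 1.
p = 11, so q = 11/(11 - 1) = 1.1
|y|^q = 3.925^1.1 = 4.5001
f*(3.925) = 4.5001 / 1.1 = 4.091


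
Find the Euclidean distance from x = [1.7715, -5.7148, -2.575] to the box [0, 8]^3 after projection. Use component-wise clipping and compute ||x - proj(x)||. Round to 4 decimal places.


Project each component onto [0, 8].
clip(1.7715) = 1.7715, clip(-5.7148) = 0.0, clip(-2.575) = 0.0
Projection = [1.7715, 0.0, 0.0]
Squared diffs: [0.0, 32.6589, 6.6306]
Distance = sqrt(39.2895) = 6.2681


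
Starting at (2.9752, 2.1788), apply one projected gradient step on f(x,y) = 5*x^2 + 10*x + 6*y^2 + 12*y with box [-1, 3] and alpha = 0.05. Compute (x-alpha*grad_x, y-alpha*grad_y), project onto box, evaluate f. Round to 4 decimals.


Step 1: Compute gradient at (2.9752, 2.1788).
grad_x = 2*5*2.9752 + 10 = 39.752
grad_y = 2*6*2.1788 + 12 = 38.1456
Step 2: Gradient step.
x_raw = 2.9752 - 0.05*39.752 = 0.9876
y_raw = 2.1788 - 0.05*38.1456 = 0.2715
Step 3: Project onto [-1, 3].
x_proj = clip(0.9876) = 0.9876
y_proj = clip(0.2715) = 0.2715
Step 4: Evaluate f.
f(0.9876, 0.2715) = 18.4533


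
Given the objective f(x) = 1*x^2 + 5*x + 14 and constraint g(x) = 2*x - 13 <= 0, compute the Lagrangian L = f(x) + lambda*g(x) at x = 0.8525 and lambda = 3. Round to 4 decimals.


Step 1: Evaluate f(x).
f(0.8525) = 1*0.8525^2 + 5*0.8525 + 14 = 18.9893
Step 2: Evaluate g(x).
g(0.8525) = 2*0.8525 - 13 = -11.295
Step 3: Compute Lagrangian.
L = 18.9893 + 3*-11.295 = -14.8957


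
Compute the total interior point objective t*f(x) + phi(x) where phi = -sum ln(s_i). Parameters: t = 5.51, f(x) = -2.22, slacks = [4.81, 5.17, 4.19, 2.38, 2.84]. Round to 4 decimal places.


Step 1: Compute log-barrier.
ln values: [1.5707, 1.6429, 1.4327, 0.8671, 1.0438]
phi = -(1.5707 + 1.6429 + 1.4327 + 0.8671 + 1.0438) = -6.5572
Step 2: Compute augmented objective.
t*f(x) = 5.51*-2.22 = -12.2322
Total = -12.2322 - 6.5572 = -18.7894


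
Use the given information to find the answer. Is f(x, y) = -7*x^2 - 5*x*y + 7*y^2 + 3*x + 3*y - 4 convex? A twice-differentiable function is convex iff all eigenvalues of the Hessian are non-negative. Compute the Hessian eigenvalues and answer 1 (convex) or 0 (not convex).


The Hessian of f(x,y) = -7*x^2 - 5*x*y + 7*y^2 + 3*x + 3*y - 4 is:
H = [[-14, -5], [-5, 14]]
Trace = -14 + 14 = 0
Determinant = -14*14 - (-5)^2 = -221
Discriminant = (0)^2 - 4*-221 = 884.0
Eigenvalues: lambda_1 = -14.8661, lambda_2 = 14.8661
The function is not convex.

0


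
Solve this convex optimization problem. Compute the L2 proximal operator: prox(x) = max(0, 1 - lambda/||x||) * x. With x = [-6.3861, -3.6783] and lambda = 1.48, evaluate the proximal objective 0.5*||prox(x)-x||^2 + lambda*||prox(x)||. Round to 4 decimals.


Step 1: Compute ||x||.
||x|| = 7.3697
Step 2: Compute scaling factor.
scale = max(0, 1 - 1.48/7.3697) = 0.7992
Step 3: prox(x) = [-5.1036, -2.9396]
||prox(x)|| = 5.8897
Step 4: Proximal objective.
0.5*||prox-x||^2 = 1.0952
lambda*||prox|| = 8.7168
Total = 9.8119


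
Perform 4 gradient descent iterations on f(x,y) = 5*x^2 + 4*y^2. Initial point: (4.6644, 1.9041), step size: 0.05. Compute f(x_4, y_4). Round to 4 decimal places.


Gradient descent on f(x,y) = 5*x^2 + 4*y^2.
Starting point: (4.6644, 1.9041), alpha = 0.05
Step 1: grad_x = 2*5*4.6644 = 46.644, grad_y = 2*4*1.9041 = 15.2328
  x_1 = 4.6644 - 0.05*46.644 = 2.3322
  y_1 = 1.9041 - 0.05*15.2328 = 1.1425
Step 2: grad_x = 2*5*2.3322 = 23.322, grad_y = 2*4*1.1425 = 9.1397
  x_2 = 2.3322 - 0.05*23.322 = 1.1661
  y_2 = 1.1425 - 0.05*9.1397 = 0.6855
Step 3: grad_x = 2*5*1.1661 = 11.661, grad_y = 2*4*0.6855 = 5.4838
  x_3 = 1.1661 - 0.05*11.661 = 0.5831
  y_3 = 0.6855 - 0.05*5.4838 = 0.4113
Step 4: grad_x = 2*5*0.5831 = 5.8305, grad_y = 2*4*0.4113 = 3.2903
  x_4 = 0.5831 - 0.05*5.8305 = 0.2915
  y_4 = 0.4113 - 0.05*3.2903 = 0.2468
f(0.2915, 0.2468) = 5*0.2915^2 + 4*0.2468^2 = 0.6685


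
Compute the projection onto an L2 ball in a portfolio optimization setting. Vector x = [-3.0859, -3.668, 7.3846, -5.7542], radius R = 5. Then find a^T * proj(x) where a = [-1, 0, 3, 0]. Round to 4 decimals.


Step 1: Compute ||x|| (intermediates to 6 decimals).
||x|| = sqrt((-3.0859)^2 + (-3.668)^2 + 7.3846^2 + (-5.7542)^2) = 10.517611
Step 2: Project.
Since ||x|| > R, scale = R/||x|| = 5/10.517611 = 0.475393, proj(x) = scale * x
proj(x) = [-1.467015, -1.743742, 3.510587, -2.735506]
Step 3: Dot product.
a^T * proj(x) = -1*(-1.467015) + 0*(-1.743742) + 3*3.510587 + 0*(-2.735506) = 11.9988


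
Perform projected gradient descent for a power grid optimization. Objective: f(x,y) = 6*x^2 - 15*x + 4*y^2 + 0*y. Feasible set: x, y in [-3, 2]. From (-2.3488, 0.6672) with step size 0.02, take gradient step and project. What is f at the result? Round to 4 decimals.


Step 1: Compute gradient at (-2.3488, 0.6672).
grad_x = 2*6*-2.3488 - 15 = -43.1856
grad_y = 2*4*0.6672 + 0 = 5.3376
Step 2: Gradient step.
x_raw = -2.3488 - 0.02*-43.1856 = -1.4851
y_raw = 0.6672 - 0.02*5.3376 = 0.5604
Step 3: Project onto [-3, 2].
x_proj = clip(-1.4851) = -1.4851
y_proj = clip(0.5604) = 0.5604
Step 4: Evaluate f.
f(-1.4851, 0.5604) = 36.7656


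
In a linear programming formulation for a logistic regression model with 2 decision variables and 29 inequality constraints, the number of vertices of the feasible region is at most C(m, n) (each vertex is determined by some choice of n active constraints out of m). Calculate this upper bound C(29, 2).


Each vertex corresponds to some choice of n active constraints out of m, so the number of vertices is at most C(m, n) = m! / (n!(m-n)!).
m = 29, n = 2
Numerator: 29 * 28
Denominator: 2! = 2
C(29, 2) = 406


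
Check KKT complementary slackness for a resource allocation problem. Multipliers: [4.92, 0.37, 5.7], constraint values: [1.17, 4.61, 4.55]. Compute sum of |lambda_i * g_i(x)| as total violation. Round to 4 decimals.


KKT complementary slackness check:
lambda_1 * g_1 = 4.92 * 1.17 = 5.7564
lambda_2 * g_2 = 0.37 * 4.61 = 1.7057
lambda_3 * g_3 = 5.7 * 4.55 = 25.935
Total violation = 5.7564 + 1.7057 + 25.935 = 33.3971


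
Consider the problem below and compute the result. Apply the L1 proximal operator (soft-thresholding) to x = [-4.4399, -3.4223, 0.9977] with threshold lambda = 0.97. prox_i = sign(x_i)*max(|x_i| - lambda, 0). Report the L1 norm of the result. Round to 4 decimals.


Soft-thresholding with lambda = 0.97:
prox(-4.4399) = sign(-4.4399)*max(|-4.4399| - 0.97, 0) = -3.4699
prox(-3.4223) = sign(-3.4223)*max(|-3.4223| - 0.97, 0) = -2.4523
prox(0.9977) = sign(0.9977)*max(|0.9977| - 0.97, 0) = 0.0277
prox(x) = [-3.4699, -2.4523, 0.0277]
||prox(x)||_1 = 3.4699 + 2.4523 + 0.0277 = 5.9499


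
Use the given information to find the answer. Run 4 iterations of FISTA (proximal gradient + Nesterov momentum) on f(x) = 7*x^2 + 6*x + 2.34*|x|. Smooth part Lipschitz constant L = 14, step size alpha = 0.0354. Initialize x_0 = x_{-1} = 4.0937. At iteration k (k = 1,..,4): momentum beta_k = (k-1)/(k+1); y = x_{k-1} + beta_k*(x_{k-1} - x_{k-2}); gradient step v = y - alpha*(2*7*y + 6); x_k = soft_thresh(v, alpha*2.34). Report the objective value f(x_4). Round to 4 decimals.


FISTA on f(x) = 7*x^2 + 6*x + 2.34*|x|
L = 14, alpha = 0.0354
Iteration 1: beta = 0.0, y = 4.0937 + 0.0*(4.0937 - 4.0937) = 4.0937
  grad(y) = 63.3118, v = y - alpha*grad = 1.8525
  prox(v) = soft_thresh(1.8525, 0.0828) = 1.7696
Iteration 2: beta = 0.3333, y = 1.7696 + 0.3333*(1.7696 - 4.0937) = 0.9949
  grad(y) = 19.9291, v = y - alpha*grad = 0.2894
  prox(v) = soft_thresh(0.2894, 0.0828) = 0.2066
Iteration 3: beta = 0.5, y = 0.2066 + 0.5*(0.2066 - 1.7696) = -0.5749
  grad(y) = -2.0486, v = y - alpha*grad = -0.5024
  prox(v) = soft_thresh(-0.5024, 0.0828) = -0.4195
Iteration 4: beta = 0.6, y = -0.4195 + 0.6*(-0.4195 - 0.2066) = -0.7952
  grad(y) = -5.1333, v = y - alpha*grad = -0.6135
  prox(v) = soft_thresh(-0.6135, 0.0828) = -0.5307
f(x_4) = 7*(-0.5307)^2 + 6*(-0.5307) + 2.34*|-0.5307| = 0.0291


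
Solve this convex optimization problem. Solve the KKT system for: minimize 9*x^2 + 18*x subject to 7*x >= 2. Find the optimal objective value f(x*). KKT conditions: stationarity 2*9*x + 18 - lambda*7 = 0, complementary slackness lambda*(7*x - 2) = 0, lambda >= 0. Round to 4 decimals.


Step 1: Try lambda = 0 (constraint inactive).
x_unc = -18/(2*9) = -1.0
Check: 7*-1.0 = -7.0 < 2 -- violated!
Step 2: Constraint must be active: 7*x = 2
x* = 2/7 = 0.2857 (rounded; the exact value 2/7 is used below)
lambda = (2*9*(2/7) + 18)/7 = 3.3061
Step 3: Compute optimal value.
f(x*) = 9*(2/7)^2 + 18*(2/7) = 5.8776


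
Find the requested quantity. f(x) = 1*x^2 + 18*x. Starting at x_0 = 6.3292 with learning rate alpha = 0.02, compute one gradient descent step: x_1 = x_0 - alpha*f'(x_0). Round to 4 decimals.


We compute the gradient at x_0 and apply the update.
f'(x) = 2*x + 18
f'(6.3292) = 2*6.3292 + 18 = 30.6584
x_1 = 6.3292 - 0.02*30.6584 = 5.716


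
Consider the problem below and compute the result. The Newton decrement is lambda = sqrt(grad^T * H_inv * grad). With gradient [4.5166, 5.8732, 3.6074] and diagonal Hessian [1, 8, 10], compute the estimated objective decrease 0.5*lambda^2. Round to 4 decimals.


Step 1: H is diagonal, so H^(-1) * g = [4.5166, 0.7342, 0.3607].
Step 2: g^T H^(-1) g = sum_i g_i^2 / H_ii
  = (4.5166)^2/1 + (5.8732)^2/8 + (3.6074)^2/10
  = 20.3997 + 4.3118 + 1.3013 = 26.0128
Step 3: Objective decrease = 0.5 * g^T H^(-1) g = 13.0064


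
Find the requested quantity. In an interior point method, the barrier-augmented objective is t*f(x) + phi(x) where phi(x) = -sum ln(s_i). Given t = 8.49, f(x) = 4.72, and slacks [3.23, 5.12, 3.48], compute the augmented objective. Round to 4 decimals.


Step 1: Compute log-barrier.
ln values: [1.1725, 1.6332, 1.247]
phi = -(1.1725 + 1.6332 + 1.247) = -4.0527
Step 2: Compute augmented objective.
t*f(x) = 8.49*4.72 = 40.0728
Total = 40.0728 - 4.0527 = 36.0201


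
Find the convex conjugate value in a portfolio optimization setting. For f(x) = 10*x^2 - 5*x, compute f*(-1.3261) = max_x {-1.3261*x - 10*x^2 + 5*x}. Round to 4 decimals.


f*(y) = sup_x {y*x - a*x^2 - b*x} = sup_x {(y-b)*x - a*x^2}
FOC: (y - b) - 2a*x = 0 => x* = (y - b)/(2a)
x* = (-1.3261 + 5)/(2*10) = 0.1837
f*(-1.3261) = (y-b)^2/(4a) = (-1.3261 + 5)^2/(4*10)
= 13.4975/40 = 0.3374


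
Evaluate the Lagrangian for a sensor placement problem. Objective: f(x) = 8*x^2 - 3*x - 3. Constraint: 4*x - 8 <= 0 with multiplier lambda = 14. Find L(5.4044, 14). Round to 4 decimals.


Step 1: Evaluate f(x).
f(5.4044) = 8*5.4044^2 - 3*5.4044 - 3 = 214.4471
Step 2: Evaluate g(x).
g(5.4044) = 4*5.4044 - 8 = 13.6176
Step 3: Compute Lagrangian.
L = 214.4471 + 14*13.6176 = 405.0935


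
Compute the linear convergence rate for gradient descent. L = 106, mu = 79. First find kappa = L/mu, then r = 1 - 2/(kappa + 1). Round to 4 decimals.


Step 1: Compute the condition number.
kappa = L/mu = 106/79 = 1.3418
Step 2: Compute the convergence rate.
r = 1 - 2/(kappa + 1) = 1 - 2*mu/(L + mu) = (L - mu)/(L + mu) = 27/185 = 0.1459


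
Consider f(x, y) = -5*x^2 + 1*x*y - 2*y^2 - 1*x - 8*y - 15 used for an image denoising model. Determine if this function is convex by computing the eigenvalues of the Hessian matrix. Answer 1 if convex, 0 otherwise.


The Hessian of f(x,y) = -5*x^2 + 1*x*y - 2*y^2 - 1*x - 8*y - 15 is:
H = [[-10, 1], [1, -4]]
Trace = -10 - 4 = -14
Determinant = -10*-4 - (1)^2 = 39
Discriminant = (-14)^2 - 4*39 = 40.0
Eigenvalues: lambda_1 = -10.1623, lambda_2 = -3.8377
The function is not convex.

0


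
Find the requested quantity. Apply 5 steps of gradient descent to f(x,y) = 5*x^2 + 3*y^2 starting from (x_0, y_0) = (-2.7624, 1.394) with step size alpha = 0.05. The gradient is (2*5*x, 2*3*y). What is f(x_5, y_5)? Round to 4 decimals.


Gradient descent on f(x,y) = 5*x^2 + 3*y^2.
Starting point: (-2.7624, 1.394), alpha = 0.05
Step 1: grad_x = 2*5*-2.7624 = -27.624, grad_y = 2*3*1.394 = 8.364
  x_1 = -2.7624 - 0.05*-27.624 = -1.3812
  y_1 = 1.394 - 0.05*8.364 = 0.9758
Step 2: grad_x = 2*5*-1.3812 = -13.812, grad_y = 2*3*0.9758 = 5.8548
  x_2 = -1.3812 - 0.05*-13.812 = -0.6906
  y_2 = 0.9758 - 0.05*5.8548 = 0.6831
Step 3: grad_x = 2*5*-0.6906 = -6.906, grad_y = 2*3*0.6831 = 4.0984
  x_3 = -0.6906 - 0.05*-6.906 = -0.3453
  y_3 = 0.6831 - 0.05*4.0984 = 0.4781
Step 4: grad_x = 2*5*-0.3453 = -3.453, grad_y = 2*3*0.4781 = 2.8689
  x_4 = -0.3453 - 0.05*-3.453 = -0.1727
  y_4 = 0.4781 - 0.05*2.8689 = 0.3347
Step 5: grad_x = 2*5*-0.1727 = -1.7265, grad_y = 2*3*0.3347 = 2.0082
  x_5 = -0.1727 - 0.05*-1.7265 = -0.0863
  y_5 = 0.3347 - 0.05*2.0082 = 0.2343
f(-0.0863, 0.2343) = 5*(-0.0863)^2 + 3*0.2343^2 = 0.2019


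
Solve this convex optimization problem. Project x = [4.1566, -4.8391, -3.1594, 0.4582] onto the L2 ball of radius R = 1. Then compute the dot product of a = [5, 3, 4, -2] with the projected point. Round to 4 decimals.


Step 1: Compute ||x|| (intermediates to 6 decimals).
||x|| = sqrt(4.1566^2 + (-4.8391)^2 + (-3.1594)^2 + 0.4582^2) = 7.13344
Step 2: Project.
Since ||x|| > R, scale = R/||x|| = 1/7.13344 = 0.140185, proj(x) = scale * x
proj(x) = [0.582693, -0.678369, -0.4429, 0.064233]
Step 3: Dot product.
a^T * proj(x) = 5*0.582693 + 3*(-0.678369) + 4*(-0.4429) - 2*0.064233 = -1.0217


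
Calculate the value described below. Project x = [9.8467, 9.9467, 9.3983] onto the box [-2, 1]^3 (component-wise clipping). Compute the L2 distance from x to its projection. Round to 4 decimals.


Project each component onto [-2, 1].
clip(9.8467) = 1.0, clip(9.9467) = 1.0, clip(9.3983) = 1.0
Projection = [1.0, 1.0, 1.0]
Squared diffs: [78.2641, 80.0434, 70.5314]
Distance = sqrt(228.8389) = 15.1274


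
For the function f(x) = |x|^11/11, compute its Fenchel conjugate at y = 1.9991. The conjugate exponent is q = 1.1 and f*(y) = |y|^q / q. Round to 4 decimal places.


The conjugate exponent q satisfies 1/p + 1/q = 1.
p = 11, so q = 11/(11 - 1) = 1.1
|y|^q = 1.9991^1.1 = 2.1425
f*(1.9991) = 2.1425 / 1.1 = 1.9477


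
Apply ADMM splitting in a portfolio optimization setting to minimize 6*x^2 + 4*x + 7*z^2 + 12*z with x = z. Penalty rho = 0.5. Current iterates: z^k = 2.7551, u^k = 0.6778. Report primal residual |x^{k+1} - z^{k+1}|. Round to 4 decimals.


ADMM iteration with rho = 0.5, z^k = 2.7551, u^k = 0.6778
Step 1: x-update.
Minimize 6*x^2 + 4*x + (0.5/2)*(x - 2.7551 + 0.6778)^2
FOC: (2*6 + 0.5)*x = -4 + 0.5*(2.7551 - 0.6778)
x^{k+1} = -0.2369
Step 2: z-update.
Minimize 7*z^2 + 12*z + (0.5/2)*(-0.2369 - z + 0.6778)^2
FOC: (2*7 + 0.5)*z = -12 + 0.5*(-0.2369 + 0.6778)
z^{k+1} = -0.8124
Step 3: u-update.
u^{k+1} = 0.6778 - 0.2369 + 0.8124 = 1.2533
Step 4: Primal residual = |-0.2369 + 0.8124| = 0.5755


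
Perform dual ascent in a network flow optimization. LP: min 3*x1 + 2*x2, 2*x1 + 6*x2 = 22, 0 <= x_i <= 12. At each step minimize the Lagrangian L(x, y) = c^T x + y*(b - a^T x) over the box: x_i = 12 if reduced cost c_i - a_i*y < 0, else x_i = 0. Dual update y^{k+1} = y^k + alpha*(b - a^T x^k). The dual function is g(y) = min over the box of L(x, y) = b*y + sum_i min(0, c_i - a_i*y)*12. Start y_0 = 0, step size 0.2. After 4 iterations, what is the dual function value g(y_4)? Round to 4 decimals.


Dual ascent for LP: min 3*x1 + 2*x2, 2*x1 + 6*x2 = 22, 0 <= x_i <= 12
Step 1: y^k = 0.0, reduced costs: (3.0, 2.0)
  x^k = (0.0, 0.0), subgradient = b - a^T x = 22.0
  y^{k+1} = 0.0 + 0.2*22.0 = 4.4
Step 2: y^k = 4.4, reduced costs: (-5.8, -24.4)
  x^k = (12.0, 12.0), subgradient = b - a^T x = -74.0
  y^{k+1} = 4.4 + 0.2*-74.0 = -10.4
Step 3: y^k = -10.4, reduced costs: (23.8, 64.4)
  x^k = (0.0, 0.0), subgradient = b - a^T x = 22.0
  y^{k+1} = -10.4 + 0.2*22.0 = -6.0
Step 4: y^k = -6.0, reduced costs: (15.0, 38.0)
  x^k = (0.0, 0.0), subgradient = b - a^T x = 22.0
  y^{k+1} = -6.0 + 0.2*22.0 = -1.6
Dual objective at y_4 = -1.6: reduced costs (6.2, 11.6), box minimizer x = (0.0, 0.0)
g(y_4) = b*y + (c1 - a1*y)*x1 + (c2 - a2*y)*x2 = 22*(-1.6) + 6.2*0.0 + 11.6*0.0 = -35.2 + 0.0 + 0.0 = -35.2


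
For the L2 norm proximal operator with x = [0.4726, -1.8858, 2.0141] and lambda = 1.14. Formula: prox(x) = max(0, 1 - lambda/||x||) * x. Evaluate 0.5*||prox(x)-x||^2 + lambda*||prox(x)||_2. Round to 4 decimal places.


Step 1: Compute ||x||.
||x|| = 2.7993
Step 2: Compute scaling factor.
scale = max(0, 1 - 1.14/2.7993) = 0.5928
Step 3: prox(x) = [0.2801, -1.1178, 1.1939]
||prox(x)|| = 1.6593
Step 4: Proximal objective.
0.5*||prox-x||^2 = 0.6498
lambda*||prox|| = 1.8916
Total = 2.5414


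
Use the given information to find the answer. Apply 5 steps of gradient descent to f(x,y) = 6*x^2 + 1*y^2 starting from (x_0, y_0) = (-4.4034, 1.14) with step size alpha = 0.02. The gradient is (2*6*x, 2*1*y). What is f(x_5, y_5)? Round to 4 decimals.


Gradient descent on f(x,y) = 6*x^2 + 1*y^2.
Starting point: (-4.4034, 1.14), alpha = 0.02
Step 1: grad_x = 2*6*-4.4034 = -52.8408, grad_y = 2*1*1.14 = 2.28
  x_1 = -4.4034 - 0.02*-52.8408 = -3.3466
  y_1 = 1.14 - 0.02*2.28 = 1.0944
Step 2: grad_x = 2*6*-3.3466 = -40.159, grad_y = 2*1*1.0944 = 2.1888
  x_2 = -3.3466 - 0.02*-40.159 = -2.5434
  y_2 = 1.0944 - 0.02*2.1888 = 1.0506
Step 3: grad_x = 2*6*-2.5434 = -30.5208, grad_y = 2*1*1.0506 = 2.1012
  x_3 = -2.5434 - 0.02*-30.5208 = -1.933
  y_3 = 1.0506 - 0.02*2.1012 = 1.0086
Step 4: grad_x = 2*6*-1.933 = -23.1958, grad_y = 2*1*1.0086 = 2.0172
  x_4 = -1.933 - 0.02*-23.1958 = -1.4691
  y_4 = 1.0086 - 0.02*2.0172 = 0.9683
Step 5: grad_x = 2*6*-1.4691 = -17.6288, grad_y = 2*1*0.9683 = 1.9365
  x_5 = -1.4691 - 0.02*-17.6288 = -1.1165
  y_5 = 0.9683 - 0.02*1.9365 = 0.9295
f(-1.1165, 0.9295) = 6*(-1.1165)^2 + 1*0.9295^2 = 8.3434
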